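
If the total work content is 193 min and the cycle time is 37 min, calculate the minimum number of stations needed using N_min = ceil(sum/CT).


Formula: N_min = ceil(Sum of Task Times / Cycle Time)
N_min = ceil(193 min / 37 min) = ceil(5.2162)
N_min = 6 stations

6


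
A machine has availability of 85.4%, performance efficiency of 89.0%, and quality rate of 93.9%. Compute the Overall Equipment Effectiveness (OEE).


Formula: OEE = Availability * Performance * Quality / 10000
A * P = 85.4% * 89.0% / 100 = 76.01%
OEE = 76.01% * 93.9% / 100 = 71.4%

71.4%


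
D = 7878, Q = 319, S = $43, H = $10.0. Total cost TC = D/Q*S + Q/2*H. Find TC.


TC = 7878/319 * 43 + 319/2 * 10.0

$2656.92


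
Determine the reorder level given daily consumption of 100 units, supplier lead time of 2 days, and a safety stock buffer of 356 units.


Formula: ROP = (Daily Demand * Lead Time) + Safety Stock
Demand during lead time = 100 * 2 = 200 units
ROP = 200 + 356 = 556 units

556 units


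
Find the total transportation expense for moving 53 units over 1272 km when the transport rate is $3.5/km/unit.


TC = dist * cost * units = 1272 * 3.5 * 53 = $235956.00

$235956.00


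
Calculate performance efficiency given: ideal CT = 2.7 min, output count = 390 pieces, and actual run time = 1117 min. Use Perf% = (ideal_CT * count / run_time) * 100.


Formula: Performance = (Ideal CT * Total Count) / Run Time * 100
Ideal output time = 2.7 * 390 = 1053.0 min
Performance = 1053.0 / 1117 * 100 = 94.3%

94.3%


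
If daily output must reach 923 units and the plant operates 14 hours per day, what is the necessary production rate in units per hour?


Formula: Production Rate = Daily Demand / Available Hours
Rate = 923 units/day / 14 hours/day
Rate = 65.9 units/hour

65.9 units/hour


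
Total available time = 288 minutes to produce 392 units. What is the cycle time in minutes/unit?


Formula: CT = Available Time / Number of Units
CT = 288 min / 392 units
CT = 0.73 min/unit

0.73 min/unit


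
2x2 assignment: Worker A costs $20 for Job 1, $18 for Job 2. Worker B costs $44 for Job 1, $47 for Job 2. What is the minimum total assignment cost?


Option 1: A->1 + B->2 = $20 + $47 = $67
Option 2: A->2 + B->1 = $18 + $44 = $62
Min cost = min($67, $62) = $62

$62


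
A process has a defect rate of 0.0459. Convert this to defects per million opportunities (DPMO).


DPMO = defect_rate * 1000000 = 0.0459 * 1000000

45900


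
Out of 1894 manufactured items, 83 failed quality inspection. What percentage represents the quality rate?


Formula: Quality Rate = Good Pieces / Total Pieces * 100
Good pieces = 1894 - 83 = 1811
QR = 1811 / 1894 * 100 = 95.6%

95.6%


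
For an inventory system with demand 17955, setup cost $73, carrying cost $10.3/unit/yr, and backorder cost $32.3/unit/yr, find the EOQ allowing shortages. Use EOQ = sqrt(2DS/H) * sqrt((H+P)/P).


Formula: EOQ* = sqrt(2DS/H) * sqrt((H+P)/P)
Base EOQ = sqrt(2*17955*73/10.3) = 504.49 units
Correction = sqrt((10.3+32.3)/32.3) = 1.14843
EOQ* = 504.49 * 1.14843 = 579.4 units

579.4 units


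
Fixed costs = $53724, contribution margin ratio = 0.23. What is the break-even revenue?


Formula: BER = Fixed Costs / Contribution Margin Ratio
BER = $53724 / 0.23
BER = $233582.61 (to the nearest cent)

$233582.61


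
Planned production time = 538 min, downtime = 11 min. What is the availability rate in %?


Formula: Availability = (Planned Time - Downtime) / Planned Time * 100
Uptime = 538 - 11 = 527 min
Availability = 527 / 538 * 100 = 98.0%

98.0%


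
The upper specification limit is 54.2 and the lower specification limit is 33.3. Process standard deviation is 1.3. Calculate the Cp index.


Cp = (54.2 - 33.3) / (6 * 1.3)

2.68


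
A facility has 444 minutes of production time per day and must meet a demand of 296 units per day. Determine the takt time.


Formula: Takt Time = Available Production Time / Customer Demand
Takt = 444 min/day / 296 units/day
Takt = 1.5 min/unit

1.5 min/unit


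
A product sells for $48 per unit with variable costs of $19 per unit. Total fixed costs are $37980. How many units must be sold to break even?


Formula: BEQ = Fixed Costs / (Price - Variable Cost)
Contribution margin = $48 - $19 = $29/unit
BEQ = ceil($37980 / $29/unit) = ceil(1309.66) = 1310 units

1310 units


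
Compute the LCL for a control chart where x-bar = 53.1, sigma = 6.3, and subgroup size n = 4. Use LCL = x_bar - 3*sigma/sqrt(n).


LCL = 53.1 - 3 * 6.3 / sqrt(4)

43.65


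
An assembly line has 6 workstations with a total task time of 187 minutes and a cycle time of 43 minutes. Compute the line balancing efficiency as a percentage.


Formula: Efficiency = Sum of Task Times / (N_stations * CT) * 100
Total station capacity = 6 stations * 43 min = 258 min
Efficiency = 187 / 258 * 100 = 72.5%

72.5%


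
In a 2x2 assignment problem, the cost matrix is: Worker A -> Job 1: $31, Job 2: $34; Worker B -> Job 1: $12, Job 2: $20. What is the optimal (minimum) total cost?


Option 1: A->1 + B->2 = $31 + $20 = $51
Option 2: A->2 + B->1 = $34 + $12 = $46
Min cost = min($51, $46) = $46

$46


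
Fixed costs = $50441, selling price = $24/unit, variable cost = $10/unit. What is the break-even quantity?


Formula: BEQ = Fixed Costs / (Price - Variable Cost)
Contribution margin = $24 - $10 = $14/unit
BEQ = ceil($50441 / $14/unit) = ceil(3602.93) = 3603 units

3603 units


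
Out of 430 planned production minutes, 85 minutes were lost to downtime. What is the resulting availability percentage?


Formula: Availability = (Planned Time - Downtime) / Planned Time * 100
Uptime = 430 - 85 = 345 min
Availability = 345 / 430 * 100 = 80.2%

80.2%


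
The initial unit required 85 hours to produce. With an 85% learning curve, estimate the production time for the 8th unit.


Formula: T_n = T_1 * (learning_rate)^(log2(n)) where learning_rate = rate/100
Doublings = log2(8) = 3
T_n = 85 * 0.85^3
T_n = 85 * 0.6141 = 52.2 hours

52.2 hours


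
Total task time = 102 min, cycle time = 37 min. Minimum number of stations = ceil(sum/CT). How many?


Formula: N_min = ceil(Sum of Task Times / Cycle Time)
N_min = ceil(102 min / 37 min) = ceil(2.7568)
N_min = 3 stations

3


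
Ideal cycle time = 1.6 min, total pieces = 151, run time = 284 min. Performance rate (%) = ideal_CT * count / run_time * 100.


Formula: Performance = (Ideal CT * Total Count) / Run Time * 100
Ideal output time = 1.6 * 151 = 241.6 min
Performance = 241.6 / 284 * 100 = 85.1%

85.1%


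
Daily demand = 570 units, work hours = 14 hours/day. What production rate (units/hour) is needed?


Formula: Production Rate = Daily Demand / Available Hours
Rate = 570 units/day / 14 hours/day
Rate = 40.7 units/hour

40.7 units/hour


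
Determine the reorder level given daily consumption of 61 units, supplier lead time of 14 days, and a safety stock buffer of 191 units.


Formula: ROP = (Daily Demand * Lead Time) + Safety Stock
Demand during lead time = 61 * 14 = 854 units
ROP = 854 + 191 = 1045 units

1045 units


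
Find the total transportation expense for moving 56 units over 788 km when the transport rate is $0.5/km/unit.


TC = dist * cost * units = 788 * 0.5 * 56 = $22064.00

$22064.00


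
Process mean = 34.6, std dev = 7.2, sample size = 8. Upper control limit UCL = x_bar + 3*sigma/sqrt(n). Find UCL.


UCL = 34.6 + 3 * 7.2 / sqrt(8)

42.24


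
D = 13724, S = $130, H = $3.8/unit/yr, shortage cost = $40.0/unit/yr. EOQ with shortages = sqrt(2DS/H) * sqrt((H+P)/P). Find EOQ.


Formula: EOQ* = sqrt(2DS/H) * sqrt((H+P)/P)
Base EOQ = sqrt(2*13724*130/3.8) = 969.03 units
Correction = sqrt((3.8+40.0)/40.0) = 1.04642
EOQ* = 969.03 * 1.04642 = 1014.0 units

1014.0 units


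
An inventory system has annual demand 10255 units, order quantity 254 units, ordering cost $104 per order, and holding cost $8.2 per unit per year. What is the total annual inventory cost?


TC = 10255/254 * 104 + 254/2 * 8.2

$5240.30


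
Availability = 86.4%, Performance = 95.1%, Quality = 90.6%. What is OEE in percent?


Formula: OEE = Availability * Performance * Quality / 10000
A * P = 86.4% * 95.1% / 100 = 82.17%
OEE = 82.17% * 90.6% / 100 = 74.4%

74.4%


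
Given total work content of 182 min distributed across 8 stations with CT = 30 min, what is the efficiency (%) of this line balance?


Formula: Efficiency = Sum of Task Times / (N_stations * CT) * 100
Total station capacity = 8 stations * 30 min = 240 min
Efficiency = 182 / 240 * 100 = 75.8%

75.8%


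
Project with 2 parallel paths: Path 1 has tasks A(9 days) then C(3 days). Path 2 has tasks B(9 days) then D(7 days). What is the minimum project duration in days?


Path 1 = 9 + 3 = 12 days
Path 2 = 9 + 7 = 16 days
Duration = max(12, 16) = 16 days

16 days


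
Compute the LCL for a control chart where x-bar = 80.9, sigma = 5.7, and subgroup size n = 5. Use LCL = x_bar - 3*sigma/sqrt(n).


LCL = 80.9 - 3 * 5.7 / sqrt(5)

73.25


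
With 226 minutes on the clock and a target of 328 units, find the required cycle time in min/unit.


Formula: CT = Available Time / Number of Units
CT = 226 min / 328 units
CT = 0.69 min/unit

0.69 min/unit


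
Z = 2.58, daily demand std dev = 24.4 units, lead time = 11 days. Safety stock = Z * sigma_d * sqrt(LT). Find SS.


Formula: SS = z * sigma_d * sqrt(LT)
sqrt(LT) = sqrt(11) = 3.3166
SS = 2.58 * 24.4 * 3.3166
SS = 208.8 units

208.8 units


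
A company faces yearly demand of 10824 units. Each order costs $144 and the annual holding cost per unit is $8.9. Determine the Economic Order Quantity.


Formula: EOQ = sqrt(2 * D * S / H)
Numerator: 2 * 10824 * 144 = 3117312
2DS/H = 3117312 / 8.9 = 350259.8
EOQ = sqrt(350259.8) = 591.8 units

591.8 units


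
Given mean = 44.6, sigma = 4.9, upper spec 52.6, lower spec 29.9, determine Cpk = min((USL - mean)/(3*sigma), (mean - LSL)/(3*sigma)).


Cpu = (52.6 - 44.6) / (3 * 4.9) = 0.54
Cpl = (44.6 - 29.9) / (3 * 4.9) = 1.0
Cpk = min(0.54, 1.0) = 0.54

0.54


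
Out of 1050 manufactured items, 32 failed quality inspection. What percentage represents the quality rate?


Formula: Quality Rate = Good Pieces / Total Pieces * 100
Good pieces = 1050 - 32 = 1018
QR = 1018 / 1050 * 100 = 97.0%

97.0%


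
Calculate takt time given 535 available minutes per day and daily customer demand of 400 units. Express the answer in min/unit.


Formula: Takt Time = Available Production Time / Customer Demand
Takt = 535 min/day / 400 units/day
Takt = 1.34 min/unit

1.34 min/unit


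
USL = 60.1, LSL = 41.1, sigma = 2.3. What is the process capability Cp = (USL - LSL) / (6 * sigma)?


Cp = (60.1 - 41.1) / (6 * 2.3)

1.38


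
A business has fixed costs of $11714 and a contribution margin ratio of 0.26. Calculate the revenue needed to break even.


Formula: BER = Fixed Costs / Contribution Margin Ratio
BER = $11714 / 0.26
BER = $45053.85 (to the nearest cent)

$45053.85


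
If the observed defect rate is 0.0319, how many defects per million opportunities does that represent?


DPMO = defect_rate * 1000000 = 0.0319 * 1000000

31900


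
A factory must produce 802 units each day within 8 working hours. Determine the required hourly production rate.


Formula: Production Rate = Daily Demand / Available Hours
Rate = 802 units/day / 8 hours/day
Rate = 100.3 units/hour

100.3 units/hour


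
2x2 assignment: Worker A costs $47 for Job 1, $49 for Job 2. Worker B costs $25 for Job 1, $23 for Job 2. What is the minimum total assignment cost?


Option 1: A->1 + B->2 = $47 + $23 = $70
Option 2: A->2 + B->1 = $49 + $25 = $74
Min cost = min($70, $74) = $70

$70


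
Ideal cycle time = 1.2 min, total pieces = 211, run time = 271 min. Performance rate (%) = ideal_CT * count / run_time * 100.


Formula: Performance = (Ideal CT * Total Count) / Run Time * 100
Ideal output time = 1.2 * 211 = 253.2 min
Performance = 253.2 / 271 * 100 = 93.4%

93.4%


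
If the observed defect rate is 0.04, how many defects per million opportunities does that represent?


DPMO = defect_rate * 1000000 = 0.04 * 1000000

40000


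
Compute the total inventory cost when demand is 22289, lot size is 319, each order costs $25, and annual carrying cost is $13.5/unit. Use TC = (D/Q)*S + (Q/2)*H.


TC = 22289/319 * 25 + 319/2 * 13.5

$3900.04


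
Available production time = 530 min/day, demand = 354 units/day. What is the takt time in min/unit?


Formula: Takt Time = Available Production Time / Customer Demand
Takt = 530 min/day / 354 units/day
Takt = 1.5 min/unit

1.5 min/unit


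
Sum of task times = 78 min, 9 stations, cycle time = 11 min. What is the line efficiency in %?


Formula: Efficiency = Sum of Task Times / (N_stations * CT) * 100
Total station capacity = 9 stations * 11 min = 99 min
Efficiency = 78 / 99 * 100 = 78.8%

78.8%


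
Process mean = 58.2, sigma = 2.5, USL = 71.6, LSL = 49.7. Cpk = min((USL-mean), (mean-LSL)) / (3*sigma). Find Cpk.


Cpu = (71.6 - 58.2) / (3 * 2.5) = 1.79
Cpl = (58.2 - 49.7) / (3 * 2.5) = 1.13
Cpk = min(1.79, 1.13) = 1.13

1.13


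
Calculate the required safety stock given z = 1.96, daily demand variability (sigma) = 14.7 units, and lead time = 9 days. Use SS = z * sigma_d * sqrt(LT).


Formula: SS = z * sigma_d * sqrt(LT)
sqrt(LT) = sqrt(9) = 3.0
SS = 1.96 * 14.7 * 3.0
SS = 86.4 units

86.4 units


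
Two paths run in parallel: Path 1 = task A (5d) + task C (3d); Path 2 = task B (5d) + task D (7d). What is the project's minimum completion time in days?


Path 1 = 5 + 3 = 8 days
Path 2 = 5 + 7 = 12 days
Duration = max(8, 12) = 12 days

12 days


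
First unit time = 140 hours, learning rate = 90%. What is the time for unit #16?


Formula: T_n = T_1 * (learning_rate)^(log2(n)) where learning_rate = rate/100
Doublings = log2(16) = 4
T_n = 140 * 0.9^4
T_n = 140 * 0.6561 = 91.9 hours

91.9 hours


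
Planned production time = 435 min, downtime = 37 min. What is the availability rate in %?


Formula: Availability = (Planned Time - Downtime) / Planned Time * 100
Uptime = 435 - 37 = 398 min
Availability = 398 / 435 * 100 = 91.5%

91.5%


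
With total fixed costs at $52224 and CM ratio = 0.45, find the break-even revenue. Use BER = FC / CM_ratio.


Formula: BER = Fixed Costs / Contribution Margin Ratio
BER = $52224 / 0.45
BER = $116053.33 (to the nearest cent)

$116053.33


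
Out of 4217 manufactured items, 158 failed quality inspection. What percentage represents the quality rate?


Formula: Quality Rate = Good Pieces / Total Pieces * 100
Good pieces = 4217 - 158 = 4059
QR = 4059 / 4217 * 100 = 96.3%

96.3%


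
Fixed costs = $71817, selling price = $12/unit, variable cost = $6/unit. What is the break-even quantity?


Formula: BEQ = Fixed Costs / (Price - Variable Cost)
Contribution margin = $12 - $6 = $6/unit
BEQ = ceil($71817 / $6/unit) = ceil(11969.5) = 11970 units

11970 units


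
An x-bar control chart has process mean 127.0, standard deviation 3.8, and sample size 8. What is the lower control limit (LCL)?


LCL = 127.0 - 3 * 3.8 / sqrt(8)

122.97


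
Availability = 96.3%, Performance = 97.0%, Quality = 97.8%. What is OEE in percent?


Formula: OEE = Availability * Performance * Quality / 10000
A * P = 96.3% * 97.0% / 100 = 93.41%
OEE = 93.41% * 97.8% / 100 = 91.4%

91.4%


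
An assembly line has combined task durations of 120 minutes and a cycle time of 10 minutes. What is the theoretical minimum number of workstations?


Formula: N_min = ceil(Sum of Task Times / Cycle Time)
N_min = ceil(120 min / 10 min) = ceil(12.0)
N_min = 12 stations

12


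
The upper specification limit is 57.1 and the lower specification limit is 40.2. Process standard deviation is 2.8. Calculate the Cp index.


Cp = (57.1 - 40.2) / (6 * 2.8)

1.01


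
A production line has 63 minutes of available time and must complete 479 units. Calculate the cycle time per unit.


Formula: CT = Available Time / Number of Units
CT = 63 min / 479 units
CT = 0.13 min/unit

0.13 min/unit


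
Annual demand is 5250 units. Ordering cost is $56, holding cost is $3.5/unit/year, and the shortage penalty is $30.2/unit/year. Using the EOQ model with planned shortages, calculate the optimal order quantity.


Formula: EOQ* = sqrt(2DS/H) * sqrt((H+P)/P)
Base EOQ = sqrt(2*5250*56/3.5) = 409.88 units
Correction = sqrt((3.5+30.2)/30.2) = 1.05636
EOQ* = 409.88 * 1.05636 = 433.0 units

433.0 units


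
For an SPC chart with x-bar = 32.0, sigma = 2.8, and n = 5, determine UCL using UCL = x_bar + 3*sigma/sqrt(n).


UCL = 32.0 + 3 * 2.8 / sqrt(5)

35.76


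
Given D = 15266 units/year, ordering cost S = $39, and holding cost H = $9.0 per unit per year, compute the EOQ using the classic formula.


Formula: EOQ = sqrt(2 * D * S / H)
Numerator: 2 * 15266 * 39 = 1190748
2DS/H = 1190748 / 9.0 = 132305.3
EOQ = sqrt(132305.3) = 363.7 units

363.7 units


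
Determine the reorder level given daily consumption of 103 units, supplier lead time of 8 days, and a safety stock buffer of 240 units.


Formula: ROP = (Daily Demand * Lead Time) + Safety Stock
Demand during lead time = 103 * 8 = 824 units
ROP = 824 + 240 = 1064 units

1064 units


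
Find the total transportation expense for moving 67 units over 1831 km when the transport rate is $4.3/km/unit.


TC = dist * cost * units = 1831 * 4.3 * 67 = $527511.10

$527511.10


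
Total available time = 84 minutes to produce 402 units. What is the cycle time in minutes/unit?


Formula: CT = Available Time / Number of Units
CT = 84 min / 402 units
CT = 0.21 min/unit

0.21 min/unit


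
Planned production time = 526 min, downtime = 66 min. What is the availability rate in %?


Formula: Availability = (Planned Time - Downtime) / Planned Time * 100
Uptime = 526 - 66 = 460 min
Availability = 460 / 526 * 100 = 87.5%

87.5%


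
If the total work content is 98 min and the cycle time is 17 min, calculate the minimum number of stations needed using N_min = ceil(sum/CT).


Formula: N_min = ceil(Sum of Task Times / Cycle Time)
N_min = ceil(98 min / 17 min) = ceil(5.7647)
N_min = 6 stations

6


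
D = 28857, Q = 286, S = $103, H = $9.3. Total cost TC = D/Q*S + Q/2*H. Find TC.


TC = 28857/286 * 103 + 286/2 * 9.3

$11722.46


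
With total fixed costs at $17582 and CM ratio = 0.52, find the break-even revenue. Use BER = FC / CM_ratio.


Formula: BER = Fixed Costs / Contribution Margin Ratio
BER = $17582 / 0.52
BER = $33811.54 (to the nearest cent)

$33811.54


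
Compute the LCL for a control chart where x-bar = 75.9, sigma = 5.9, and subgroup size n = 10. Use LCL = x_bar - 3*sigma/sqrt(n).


LCL = 75.9 - 3 * 5.9 / sqrt(10)

70.3


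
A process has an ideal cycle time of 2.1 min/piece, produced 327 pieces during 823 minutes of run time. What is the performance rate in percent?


Formula: Performance = (Ideal CT * Total Count) / Run Time * 100
Ideal output time = 2.1 * 327 = 686.7 min
Performance = 686.7 / 823 * 100 = 83.4%

83.4%


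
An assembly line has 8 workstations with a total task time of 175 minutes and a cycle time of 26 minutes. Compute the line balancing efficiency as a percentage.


Formula: Efficiency = Sum of Task Times / (N_stations * CT) * 100
Total station capacity = 8 stations * 26 min = 208 min
Efficiency = 175 / 208 * 100 = 84.1%

84.1%


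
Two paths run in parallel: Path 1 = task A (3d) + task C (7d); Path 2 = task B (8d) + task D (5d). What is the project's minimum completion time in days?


Path 1 = 3 + 7 = 10 days
Path 2 = 8 + 5 = 13 days
Duration = max(10, 13) = 13 days

13 days


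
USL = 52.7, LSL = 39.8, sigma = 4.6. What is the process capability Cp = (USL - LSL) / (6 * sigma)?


Cp = (52.7 - 39.8) / (6 * 4.6)

0.47


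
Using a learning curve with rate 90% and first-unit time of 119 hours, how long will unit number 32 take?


Formula: T_n = T_1 * (learning_rate)^(log2(n)) where learning_rate = rate/100
Doublings = log2(32) = 5
T_n = 119 * 0.9^5
T_n = 119 * 0.5905 = 70.3 hours

70.3 hours


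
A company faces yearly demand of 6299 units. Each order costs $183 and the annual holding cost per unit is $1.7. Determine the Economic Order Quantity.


Formula: EOQ = sqrt(2 * D * S / H)
Numerator: 2 * 6299 * 183 = 2305434
2DS/H = 2305434 / 1.7 = 1356137.6
EOQ = sqrt(1356137.6) = 1164.5 units

1164.5 units


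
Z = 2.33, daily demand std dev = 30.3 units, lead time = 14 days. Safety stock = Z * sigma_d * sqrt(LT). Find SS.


Formula: SS = z * sigma_d * sqrt(LT)
sqrt(LT) = sqrt(14) = 3.7417
SS = 2.33 * 30.3 * 3.7417
SS = 264.2 units

264.2 units


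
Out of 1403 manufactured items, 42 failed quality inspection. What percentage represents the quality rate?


Formula: Quality Rate = Good Pieces / Total Pieces * 100
Good pieces = 1403 - 42 = 1361
QR = 1361 / 1403 * 100 = 97.0%

97.0%


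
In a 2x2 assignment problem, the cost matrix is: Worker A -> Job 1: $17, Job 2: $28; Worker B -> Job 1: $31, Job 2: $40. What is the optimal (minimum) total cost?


Option 1: A->1 + B->2 = $17 + $40 = $57
Option 2: A->2 + B->1 = $28 + $31 = $59
Min cost = min($57, $59) = $57

$57


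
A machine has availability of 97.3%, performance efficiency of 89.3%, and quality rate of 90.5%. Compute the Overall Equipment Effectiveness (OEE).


Formula: OEE = Availability * Performance * Quality / 10000
A * P = 97.3% * 89.3% / 100 = 86.89%
OEE = 86.89% * 90.5% / 100 = 78.6%

78.6%


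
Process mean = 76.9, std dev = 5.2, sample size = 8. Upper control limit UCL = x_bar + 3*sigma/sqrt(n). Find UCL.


UCL = 76.9 + 3 * 5.2 / sqrt(8)

82.42


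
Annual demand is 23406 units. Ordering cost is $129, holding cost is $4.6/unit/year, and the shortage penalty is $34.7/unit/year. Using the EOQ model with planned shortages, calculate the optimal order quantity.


Formula: EOQ* = sqrt(2DS/H) * sqrt((H+P)/P)
Base EOQ = sqrt(2*23406*129/4.6) = 1145.76 units
Correction = sqrt((4.6+34.7)/34.7) = 1.06422
EOQ* = 1145.76 * 1.06422 = 1219.3 units

1219.3 units


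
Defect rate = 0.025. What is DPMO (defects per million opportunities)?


DPMO = defect_rate * 1000000 = 0.025 * 1000000

25000


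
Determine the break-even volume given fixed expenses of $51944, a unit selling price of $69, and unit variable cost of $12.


Formula: BEQ = Fixed Costs / (Price - Variable Cost)
Contribution margin = $69 - $12 = $57/unit
BEQ = ceil($51944 / $57/unit) = ceil(911.3) = 912 units

912 units


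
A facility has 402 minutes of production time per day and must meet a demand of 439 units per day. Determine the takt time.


Formula: Takt Time = Available Production Time / Customer Demand
Takt = 402 min/day / 439 units/day
Takt = 0.92 min/unit

0.92 min/unit


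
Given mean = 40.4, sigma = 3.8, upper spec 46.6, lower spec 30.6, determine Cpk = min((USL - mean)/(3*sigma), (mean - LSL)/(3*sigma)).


Cpu = (46.6 - 40.4) / (3 * 3.8) = 0.54
Cpl = (40.4 - 30.6) / (3 * 3.8) = 0.86
Cpk = min(0.54, 0.86) = 0.54

0.54


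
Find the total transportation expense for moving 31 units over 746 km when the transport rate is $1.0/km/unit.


TC = dist * cost * units = 746 * 1.0 * 31 = $23126.00

$23126.00


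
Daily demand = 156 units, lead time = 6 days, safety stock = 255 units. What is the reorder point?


Formula: ROP = (Daily Demand * Lead Time) + Safety Stock
Demand during lead time = 156 * 6 = 936 units
ROP = 936 + 255 = 1191 units

1191 units


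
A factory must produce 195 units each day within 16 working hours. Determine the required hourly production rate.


Formula: Production Rate = Daily Demand / Available Hours
Rate = 195 units/day / 16 hours/day
Rate = 12.2 units/hour

12.2 units/hour


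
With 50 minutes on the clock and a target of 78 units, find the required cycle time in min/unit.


Formula: CT = Available Time / Number of Units
CT = 50 min / 78 units
CT = 0.64 min/unit

0.64 min/unit


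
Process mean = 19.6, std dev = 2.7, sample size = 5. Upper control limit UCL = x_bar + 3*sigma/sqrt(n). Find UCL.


UCL = 19.6 + 3 * 2.7 / sqrt(5)

23.22


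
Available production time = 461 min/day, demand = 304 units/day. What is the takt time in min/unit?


Formula: Takt Time = Available Production Time / Customer Demand
Takt = 461 min/day / 304 units/day
Takt = 1.52 min/unit

1.52 min/unit


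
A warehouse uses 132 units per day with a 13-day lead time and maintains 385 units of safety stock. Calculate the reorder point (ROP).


Formula: ROP = (Daily Demand * Lead Time) + Safety Stock
Demand during lead time = 132 * 13 = 1716 units
ROP = 1716 + 385 = 2101 units

2101 units


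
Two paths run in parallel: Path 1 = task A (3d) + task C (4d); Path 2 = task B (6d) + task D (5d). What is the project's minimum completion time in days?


Path 1 = 3 + 4 = 7 days
Path 2 = 6 + 5 = 11 days
Duration = max(7, 11) = 11 days

11 days


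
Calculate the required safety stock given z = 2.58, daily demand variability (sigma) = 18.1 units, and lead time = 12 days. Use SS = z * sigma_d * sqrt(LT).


Formula: SS = z * sigma_d * sqrt(LT)
sqrt(LT) = sqrt(12) = 3.4641
SS = 2.58 * 18.1 * 3.4641
SS = 161.8 units

161.8 units


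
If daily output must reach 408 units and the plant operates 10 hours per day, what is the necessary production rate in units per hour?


Formula: Production Rate = Daily Demand / Available Hours
Rate = 408 units/day / 10 hours/day
Rate = 40.8 units/hour

40.8 units/hour


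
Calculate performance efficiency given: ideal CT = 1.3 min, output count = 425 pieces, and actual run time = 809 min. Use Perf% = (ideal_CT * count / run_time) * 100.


Formula: Performance = (Ideal CT * Total Count) / Run Time * 100
Ideal output time = 1.3 * 425 = 552.5 min
Performance = 552.5 / 809 * 100 = 68.3%

68.3%


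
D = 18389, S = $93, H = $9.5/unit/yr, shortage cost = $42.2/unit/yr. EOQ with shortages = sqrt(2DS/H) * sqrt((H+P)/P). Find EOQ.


Formula: EOQ* = sqrt(2DS/H) * sqrt((H+P)/P)
Base EOQ = sqrt(2*18389*93/9.5) = 600.03 units
Correction = sqrt((9.5+42.2)/42.2) = 1.10685
EOQ* = 600.03 * 1.10685 = 664.1 units

664.1 units


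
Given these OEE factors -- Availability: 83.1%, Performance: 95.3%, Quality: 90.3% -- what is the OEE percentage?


Formula: OEE = Availability * Performance * Quality / 10000
A * P = 83.1% * 95.3% / 100 = 79.19%
OEE = 79.19% * 90.3% / 100 = 71.5%

71.5%


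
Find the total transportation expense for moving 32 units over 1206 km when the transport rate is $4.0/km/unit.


TC = dist * cost * units = 1206 * 4.0 * 32 = $154368.00

$154368.00


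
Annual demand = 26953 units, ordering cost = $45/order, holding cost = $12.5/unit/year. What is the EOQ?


Formula: EOQ = sqrt(2 * D * S / H)
Numerator: 2 * 26953 * 45 = 2425770
2DS/H = 2425770 / 12.5 = 194061.6
EOQ = sqrt(194061.6) = 440.5 units

440.5 units


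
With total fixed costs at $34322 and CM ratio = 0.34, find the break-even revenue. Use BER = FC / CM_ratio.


Formula: BER = Fixed Costs / Contribution Margin Ratio
BER = $34322 / 0.34
BER = $100947.06 (to the nearest cent)

$100947.06


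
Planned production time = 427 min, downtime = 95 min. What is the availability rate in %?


Formula: Availability = (Planned Time - Downtime) / Planned Time * 100
Uptime = 427 - 95 = 332 min
Availability = 332 / 427 * 100 = 77.8%

77.8%


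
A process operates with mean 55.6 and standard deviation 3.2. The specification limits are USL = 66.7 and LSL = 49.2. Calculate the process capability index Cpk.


Cpu = (66.7 - 55.6) / (3 * 3.2) = 1.16
Cpl = (55.6 - 49.2) / (3 * 3.2) = 0.67
Cpk = min(1.16, 0.67) = 0.67

0.67


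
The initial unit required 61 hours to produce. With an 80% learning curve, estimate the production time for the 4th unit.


Formula: T_n = T_1 * (learning_rate)^(log2(n)) where learning_rate = rate/100
Doublings = log2(4) = 2
T_n = 61 * 0.8^2
T_n = 61 * 0.64 = 39.0 hours

39.0 hours


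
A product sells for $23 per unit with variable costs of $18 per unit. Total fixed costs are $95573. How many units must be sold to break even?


Formula: BEQ = Fixed Costs / (Price - Variable Cost)
Contribution margin = $23 - $18 = $5/unit
BEQ = ceil($95573 / $5/unit) = ceil(19114.6) = 19115 units

19115 units


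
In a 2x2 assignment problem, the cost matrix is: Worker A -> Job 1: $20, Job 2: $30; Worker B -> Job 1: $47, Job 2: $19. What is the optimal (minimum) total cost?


Option 1: A->1 + B->2 = $20 + $19 = $39
Option 2: A->2 + B->1 = $30 + $47 = $77
Min cost = min($39, $77) = $39

$39


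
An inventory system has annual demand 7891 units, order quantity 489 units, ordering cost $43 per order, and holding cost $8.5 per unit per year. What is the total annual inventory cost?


TC = 7891/489 * 43 + 489/2 * 8.5

$2772.14


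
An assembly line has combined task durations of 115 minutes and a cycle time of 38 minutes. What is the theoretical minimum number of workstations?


Formula: N_min = ceil(Sum of Task Times / Cycle Time)
N_min = ceil(115 min / 38 min) = ceil(3.0263)
N_min = 4 stations

4


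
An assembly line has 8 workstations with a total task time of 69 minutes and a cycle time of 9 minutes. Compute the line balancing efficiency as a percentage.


Formula: Efficiency = Sum of Task Times / (N_stations * CT) * 100
Total station capacity = 8 stations * 9 min = 72 min
Efficiency = 69 / 72 * 100 = 95.8%

95.8%


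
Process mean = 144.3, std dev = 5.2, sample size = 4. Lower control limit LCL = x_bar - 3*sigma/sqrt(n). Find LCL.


LCL = 144.3 - 3 * 5.2 / sqrt(4)

136.5


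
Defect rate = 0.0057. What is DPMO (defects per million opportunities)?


DPMO = defect_rate * 1000000 = 0.0057 * 1000000

5700


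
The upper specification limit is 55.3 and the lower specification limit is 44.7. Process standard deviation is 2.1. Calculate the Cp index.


Cp = (55.3 - 44.7) / (6 * 2.1)

0.84


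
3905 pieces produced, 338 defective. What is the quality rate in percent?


Formula: Quality Rate = Good Pieces / Total Pieces * 100
Good pieces = 3905 - 338 = 3567
QR = 3567 / 3905 * 100 = 91.3%

91.3%


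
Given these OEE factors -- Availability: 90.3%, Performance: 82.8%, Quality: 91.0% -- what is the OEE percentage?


Formula: OEE = Availability * Performance * Quality / 10000
A * P = 90.3% * 82.8% / 100 = 74.77%
OEE = 74.77% * 91.0% / 100 = 68.0%

68.0%


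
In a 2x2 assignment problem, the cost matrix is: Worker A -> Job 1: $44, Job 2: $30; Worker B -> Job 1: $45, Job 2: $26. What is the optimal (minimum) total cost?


Option 1: A->1 + B->2 = $44 + $26 = $70
Option 2: A->2 + B->1 = $30 + $45 = $75
Min cost = min($70, $75) = $70

$70


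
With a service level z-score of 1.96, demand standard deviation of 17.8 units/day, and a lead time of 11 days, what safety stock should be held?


Formula: SS = z * sigma_d * sqrt(LT)
sqrt(LT) = sqrt(11) = 3.3166
SS = 1.96 * 17.8 * 3.3166
SS = 115.7 units

115.7 units


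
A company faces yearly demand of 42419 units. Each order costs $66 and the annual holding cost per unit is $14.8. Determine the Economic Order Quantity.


Formula: EOQ = sqrt(2 * D * S / H)
Numerator: 2 * 42419 * 66 = 5599308
2DS/H = 5599308 / 14.8 = 378331.6
EOQ = sqrt(378331.6) = 615.1 units

615.1 units


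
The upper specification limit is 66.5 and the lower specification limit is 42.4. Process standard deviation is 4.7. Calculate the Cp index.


Cp = (66.5 - 42.4) / (6 * 4.7)

0.85


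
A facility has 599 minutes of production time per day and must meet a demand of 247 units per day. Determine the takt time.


Formula: Takt Time = Available Production Time / Customer Demand
Takt = 599 min/day / 247 units/day
Takt = 2.43 min/unit

2.43 min/unit


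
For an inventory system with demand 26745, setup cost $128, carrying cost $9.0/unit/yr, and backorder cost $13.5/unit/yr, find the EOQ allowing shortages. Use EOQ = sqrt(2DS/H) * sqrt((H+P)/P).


Formula: EOQ* = sqrt(2DS/H) * sqrt((H+P)/P)
Base EOQ = sqrt(2*26745*128/9.0) = 872.21 units
Correction = sqrt((9.0+13.5)/13.5) = 1.29099
EOQ* = 872.21 * 1.29099 = 1126.0 units

1126.0 units


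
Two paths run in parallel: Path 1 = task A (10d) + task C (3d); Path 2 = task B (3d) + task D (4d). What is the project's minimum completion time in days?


Path 1 = 10 + 3 = 13 days
Path 2 = 3 + 4 = 7 days
Duration = max(13, 7) = 13 days

13 days


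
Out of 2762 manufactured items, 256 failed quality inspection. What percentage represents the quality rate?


Formula: Quality Rate = Good Pieces / Total Pieces * 100
Good pieces = 2762 - 256 = 2506
QR = 2506 / 2762 * 100 = 90.7%

90.7%


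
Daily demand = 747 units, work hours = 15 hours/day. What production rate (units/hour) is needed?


Formula: Production Rate = Daily Demand / Available Hours
Rate = 747 units/day / 15 hours/day
Rate = 49.8 units/hour

49.8 units/hour


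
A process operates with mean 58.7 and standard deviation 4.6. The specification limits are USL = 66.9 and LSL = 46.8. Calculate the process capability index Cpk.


Cpu = (66.9 - 58.7) / (3 * 4.6) = 0.59
Cpl = (58.7 - 46.8) / (3 * 4.6) = 0.86
Cpk = min(0.59, 0.86) = 0.59

0.59


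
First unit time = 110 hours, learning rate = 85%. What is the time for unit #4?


Formula: T_n = T_1 * (learning_rate)^(log2(n)) where learning_rate = rate/100
Doublings = log2(4) = 2
T_n = 110 * 0.85^2
T_n = 110 * 0.7225 = 79.5 hours

79.5 hours


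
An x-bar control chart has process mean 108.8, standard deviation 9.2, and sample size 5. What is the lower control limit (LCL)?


LCL = 108.8 - 3 * 9.2 / sqrt(5)

96.46


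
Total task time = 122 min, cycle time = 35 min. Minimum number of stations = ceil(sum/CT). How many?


Formula: N_min = ceil(Sum of Task Times / Cycle Time)
N_min = ceil(122 min / 35 min) = ceil(3.4857)
N_min = 4 stations

4


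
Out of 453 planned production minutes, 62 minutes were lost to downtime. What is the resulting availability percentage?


Formula: Availability = (Planned Time - Downtime) / Planned Time * 100
Uptime = 453 - 62 = 391 min
Availability = 391 / 453 * 100 = 86.3%

86.3%


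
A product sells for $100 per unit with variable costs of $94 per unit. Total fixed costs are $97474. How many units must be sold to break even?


Formula: BEQ = Fixed Costs / (Price - Variable Cost)
Contribution margin = $100 - $94 = $6/unit
BEQ = ceil($97474 / $6/unit) = ceil(16245.67) = 16246 units

16246 units


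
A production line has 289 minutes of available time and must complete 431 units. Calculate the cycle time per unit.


Formula: CT = Available Time / Number of Units
CT = 289 min / 431 units
CT = 0.67 min/unit

0.67 min/unit


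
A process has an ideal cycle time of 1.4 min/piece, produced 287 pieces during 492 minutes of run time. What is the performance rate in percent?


Formula: Performance = (Ideal CT * Total Count) / Run Time * 100
Ideal output time = 1.4 * 287 = 401.8 min
Performance = 401.8 / 492 * 100 = 81.7%

81.7%


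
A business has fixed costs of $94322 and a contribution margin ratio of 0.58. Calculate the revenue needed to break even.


Formula: BER = Fixed Costs / Contribution Margin Ratio
BER = $94322 / 0.58
BER = $162624.14 (to the nearest cent)

$162624.14


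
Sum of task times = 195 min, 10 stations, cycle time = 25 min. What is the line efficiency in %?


Formula: Efficiency = Sum of Task Times / (N_stations * CT) * 100
Total station capacity = 10 stations * 25 min = 250 min
Efficiency = 195 / 250 * 100 = 78.0%

78.0%


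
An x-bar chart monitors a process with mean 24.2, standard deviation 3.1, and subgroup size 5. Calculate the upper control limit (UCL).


UCL = 24.2 + 3 * 3.1 / sqrt(5)

28.36


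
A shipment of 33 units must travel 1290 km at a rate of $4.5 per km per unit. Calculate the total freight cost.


TC = dist * cost * units = 1290 * 4.5 * 33 = $191565.00

$191565.00


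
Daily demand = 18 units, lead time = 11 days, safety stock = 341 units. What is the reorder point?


Formula: ROP = (Daily Demand * Lead Time) + Safety Stock
Demand during lead time = 18 * 11 = 198 units
ROP = 198 + 341 = 539 units

539 units


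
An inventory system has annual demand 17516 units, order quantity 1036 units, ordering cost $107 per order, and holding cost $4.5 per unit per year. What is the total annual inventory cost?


TC = 17516/1036 * 107 + 1036/2 * 4.5

$4140.08


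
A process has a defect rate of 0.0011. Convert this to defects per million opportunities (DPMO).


DPMO = defect_rate * 1000000 = 0.0011 * 1000000

1100


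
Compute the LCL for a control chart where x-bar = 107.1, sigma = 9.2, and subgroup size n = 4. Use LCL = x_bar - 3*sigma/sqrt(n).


LCL = 107.1 - 3 * 9.2 / sqrt(4)

93.3


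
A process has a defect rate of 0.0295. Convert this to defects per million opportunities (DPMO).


DPMO = defect_rate * 1000000 = 0.0295 * 1000000

29500


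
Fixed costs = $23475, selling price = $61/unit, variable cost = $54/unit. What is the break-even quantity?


Formula: BEQ = Fixed Costs / (Price - Variable Cost)
Contribution margin = $61 - $54 = $7/unit
BEQ = ceil($23475 / $7/unit) = ceil(3353.57) = 3354 units

3354 units


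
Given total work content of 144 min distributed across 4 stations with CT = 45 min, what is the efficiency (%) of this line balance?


Formula: Efficiency = Sum of Task Times / (N_stations * CT) * 100
Total station capacity = 4 stations * 45 min = 180 min
Efficiency = 144 / 180 * 100 = 80.0%

80.0%


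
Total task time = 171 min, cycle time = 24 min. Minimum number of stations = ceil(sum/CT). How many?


Formula: N_min = ceil(Sum of Task Times / Cycle Time)
N_min = ceil(171 min / 24 min) = ceil(7.125)
N_min = 8 stations

8


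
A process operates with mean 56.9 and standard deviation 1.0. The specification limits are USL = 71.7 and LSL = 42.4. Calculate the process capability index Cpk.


Cpu = (71.7 - 56.9) / (3 * 1.0) = 4.93
Cpl = (56.9 - 42.4) / (3 * 1.0) = 4.83
Cpk = min(4.93, 4.83) = 4.83

4.83


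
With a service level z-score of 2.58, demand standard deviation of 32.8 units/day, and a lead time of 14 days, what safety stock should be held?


Formula: SS = z * sigma_d * sqrt(LT)
sqrt(LT) = sqrt(14) = 3.7417
SS = 2.58 * 32.8 * 3.7417
SS = 316.6 units

316.6 units


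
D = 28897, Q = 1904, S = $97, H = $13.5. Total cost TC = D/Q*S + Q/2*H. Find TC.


TC = 28897/1904 * 97 + 1904/2 * 13.5

$14324.17


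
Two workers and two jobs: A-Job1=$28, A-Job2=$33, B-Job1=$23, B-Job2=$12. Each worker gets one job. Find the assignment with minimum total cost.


Option 1: A->1 + B->2 = $28 + $12 = $40
Option 2: A->2 + B->1 = $33 + $23 = $56
Min cost = min($40, $56) = $40

$40


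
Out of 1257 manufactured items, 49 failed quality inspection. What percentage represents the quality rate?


Formula: Quality Rate = Good Pieces / Total Pieces * 100
Good pieces = 1257 - 49 = 1208
QR = 1208 / 1257 * 100 = 96.1%

96.1%


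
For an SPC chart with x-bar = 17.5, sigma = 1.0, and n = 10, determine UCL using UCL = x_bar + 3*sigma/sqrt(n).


UCL = 17.5 + 3 * 1.0 / sqrt(10)

18.45


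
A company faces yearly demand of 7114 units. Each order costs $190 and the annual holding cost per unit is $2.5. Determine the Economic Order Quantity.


Formula: EOQ = sqrt(2 * D * S / H)
Numerator: 2 * 7114 * 190 = 2703320
2DS/H = 2703320 / 2.5 = 1081328.0
EOQ = sqrt(1081328.0) = 1039.9 units

1039.9 units


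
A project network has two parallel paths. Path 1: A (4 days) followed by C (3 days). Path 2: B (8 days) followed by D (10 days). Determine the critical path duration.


Path 1 = 4 + 3 = 7 days
Path 2 = 8 + 10 = 18 days
Duration = max(7, 18) = 18 days

18 days


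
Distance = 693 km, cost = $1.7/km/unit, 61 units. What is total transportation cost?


TC = dist * cost * units = 693 * 1.7 * 61 = $71864.10

$71864.10
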